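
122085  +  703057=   825142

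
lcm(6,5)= 30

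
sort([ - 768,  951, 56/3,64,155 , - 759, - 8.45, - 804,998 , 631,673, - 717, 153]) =[ - 804, - 768, - 759, - 717, - 8.45, 56/3,64, 153, 155,631 , 673,951, 998]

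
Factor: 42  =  2^1*3^1 * 7^1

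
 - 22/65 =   -  1 + 43/65 = - 0.34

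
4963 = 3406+1557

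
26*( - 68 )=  - 1768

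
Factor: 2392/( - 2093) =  - 2^3*7^( - 1)  =  - 8/7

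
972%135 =27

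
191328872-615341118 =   -  424012246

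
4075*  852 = 3471900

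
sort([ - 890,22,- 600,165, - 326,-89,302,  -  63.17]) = [ - 890, - 600,-326, - 89, - 63.17,  22,165,302] 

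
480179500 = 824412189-344232689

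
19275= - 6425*(  -  3 ) 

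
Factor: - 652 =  - 2^2 *163^1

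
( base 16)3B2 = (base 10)946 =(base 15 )431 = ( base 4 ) 32302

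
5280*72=380160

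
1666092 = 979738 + 686354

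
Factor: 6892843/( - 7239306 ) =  - 2^( - 1)*3^( - 1 )*31^( - 1)*1699^1*4057^1*38921^(-1)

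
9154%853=624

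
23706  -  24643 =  - 937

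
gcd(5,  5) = 5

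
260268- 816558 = - 556290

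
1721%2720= 1721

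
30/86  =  15/43 = 0.35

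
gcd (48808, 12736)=8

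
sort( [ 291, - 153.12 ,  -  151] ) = [  -  153.12, - 151, 291]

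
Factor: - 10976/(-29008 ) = 2^1*7^1*37^ ( - 1) = 14/37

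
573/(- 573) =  - 1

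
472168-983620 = - 511452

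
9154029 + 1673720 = 10827749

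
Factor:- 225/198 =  - 2^(-1)*5^2*11^( - 1) = -25/22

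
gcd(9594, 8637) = 3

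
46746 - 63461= - 16715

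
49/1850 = 49/1850 = 0.03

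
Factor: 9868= 2^2*2467^1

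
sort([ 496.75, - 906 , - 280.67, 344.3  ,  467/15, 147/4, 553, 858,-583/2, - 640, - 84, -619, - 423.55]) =[ - 906, - 640,-619, - 423.55,  -  583/2, - 280.67, - 84,467/15,147/4,  344.3, 496.75, 553,  858 ]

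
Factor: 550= 2^1*5^2*11^1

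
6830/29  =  235+15/29= 235.52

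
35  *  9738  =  340830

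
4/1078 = 2/539 = 0.00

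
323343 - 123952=199391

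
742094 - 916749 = -174655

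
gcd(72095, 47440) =5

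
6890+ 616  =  7506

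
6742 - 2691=4051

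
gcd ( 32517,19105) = 1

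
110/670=11/67= 0.16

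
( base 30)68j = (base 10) 5659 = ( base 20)e2j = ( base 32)5GR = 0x161b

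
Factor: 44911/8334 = 97/18 = 2^( - 1 )*3^(- 2) * 97^1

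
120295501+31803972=152099473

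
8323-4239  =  4084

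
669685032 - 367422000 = 302263032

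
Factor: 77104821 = 3^1*25701607^1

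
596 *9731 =5799676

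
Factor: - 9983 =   -  67^1*149^1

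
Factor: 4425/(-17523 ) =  - 3^( - 2)*5^2*11^(  -  1) = -25/99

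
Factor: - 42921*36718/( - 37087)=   2^1*3^2*11^1*19^1*251^1*1669^1*37087^(  -  1) = 1575973278/37087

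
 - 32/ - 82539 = 32/82539 = 0.00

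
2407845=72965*33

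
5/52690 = 1/10538= 0.00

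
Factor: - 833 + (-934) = -3^1*19^1*31^1=- 1767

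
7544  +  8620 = 16164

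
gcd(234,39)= 39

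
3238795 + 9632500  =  12871295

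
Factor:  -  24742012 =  - 2^2*6185503^1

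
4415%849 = 170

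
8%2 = 0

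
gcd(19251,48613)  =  1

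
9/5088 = 3/1696=0.00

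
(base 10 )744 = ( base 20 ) 1h4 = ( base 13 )453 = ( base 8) 1350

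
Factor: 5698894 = 2^1*23^1*229^1 * 541^1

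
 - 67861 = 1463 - 69324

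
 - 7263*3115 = - 22624245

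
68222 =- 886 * ( - 77)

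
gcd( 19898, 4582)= 2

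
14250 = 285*50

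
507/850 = 507/850 = 0.60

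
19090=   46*415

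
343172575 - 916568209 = -573395634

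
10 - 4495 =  - 4485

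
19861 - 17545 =2316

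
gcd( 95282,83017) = 11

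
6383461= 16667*383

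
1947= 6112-4165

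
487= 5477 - 4990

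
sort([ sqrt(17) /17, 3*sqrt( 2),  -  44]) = [-44,  sqrt(17)/17,3*sqrt ( 2) ]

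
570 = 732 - 162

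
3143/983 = 3 + 194/983 = 3.20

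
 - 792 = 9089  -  9881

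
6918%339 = 138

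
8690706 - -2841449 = 11532155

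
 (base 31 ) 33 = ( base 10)96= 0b1100000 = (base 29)39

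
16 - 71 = - 55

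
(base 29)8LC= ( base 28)9ad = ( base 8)16265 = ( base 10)7349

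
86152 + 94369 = 180521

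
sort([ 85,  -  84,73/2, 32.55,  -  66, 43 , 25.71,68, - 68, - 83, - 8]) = [-84,  -  83, - 68, - 66,-8, 25.71,32.55 , 73/2,43, 68,85] 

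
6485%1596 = 101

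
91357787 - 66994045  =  24363742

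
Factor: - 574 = - 2^1* 7^1*41^1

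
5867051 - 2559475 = 3307576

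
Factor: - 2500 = - 2^2 *5^4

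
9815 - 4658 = 5157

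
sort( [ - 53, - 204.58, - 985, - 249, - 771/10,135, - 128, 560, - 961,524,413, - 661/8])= [ - 985, - 961, - 249, - 204.58 , - 128,  -  661/8, - 771/10, - 53,135,413, 524 , 560 ]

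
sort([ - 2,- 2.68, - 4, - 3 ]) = [ - 4, - 3, - 2.68, - 2 ]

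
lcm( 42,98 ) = 294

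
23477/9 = 2608+5/9 = 2608.56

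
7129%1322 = 519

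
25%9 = 7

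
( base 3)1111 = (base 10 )40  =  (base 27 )1D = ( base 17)26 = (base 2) 101000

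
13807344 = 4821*2864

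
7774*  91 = 707434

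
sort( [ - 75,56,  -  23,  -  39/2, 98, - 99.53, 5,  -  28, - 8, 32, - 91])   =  [  -  99.53, - 91, - 75,-28,-23,-39/2,-8,5, 32, 56,98]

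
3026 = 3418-392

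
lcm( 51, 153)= 153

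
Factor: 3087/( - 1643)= -3^2 * 7^3 * 31^( - 1 )*53^ ( - 1)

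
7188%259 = 195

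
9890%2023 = 1798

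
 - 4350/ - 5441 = 4350/5441 = 0.80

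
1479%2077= 1479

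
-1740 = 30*( - 58) 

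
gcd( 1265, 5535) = 5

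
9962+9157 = 19119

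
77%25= 2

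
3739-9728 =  - 5989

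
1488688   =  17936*83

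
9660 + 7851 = 17511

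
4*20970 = 83880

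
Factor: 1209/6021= 3^ (-2 )* 13^1*31^1*223^( - 1) = 403/2007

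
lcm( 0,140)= 0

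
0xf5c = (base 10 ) 3932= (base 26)5L6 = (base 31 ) 42q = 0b111101011100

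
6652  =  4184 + 2468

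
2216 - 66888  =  -64672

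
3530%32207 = 3530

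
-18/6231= -1 + 2071/2077=- 0.00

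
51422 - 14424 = 36998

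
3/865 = 3/865 = 0.00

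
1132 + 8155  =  9287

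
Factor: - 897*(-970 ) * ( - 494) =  - 429824460 = - 2^2*3^1 *5^1*13^2*19^1*23^1 * 97^1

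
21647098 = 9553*2266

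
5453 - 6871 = - 1418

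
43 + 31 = 74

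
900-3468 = -2568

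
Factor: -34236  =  -2^2*3^3*317^1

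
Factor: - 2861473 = - 233^1*12281^1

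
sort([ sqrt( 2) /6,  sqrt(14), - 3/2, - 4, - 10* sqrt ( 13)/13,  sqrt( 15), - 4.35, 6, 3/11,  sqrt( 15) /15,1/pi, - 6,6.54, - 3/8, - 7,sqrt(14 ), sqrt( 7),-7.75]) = [ - 7.75, - 7 , - 6, - 4.35 , -4, - 10*sqrt(13) /13, - 3/2, - 3/8, sqrt( 2) /6,sqrt( 15)/15,3/11,1/pi,sqrt( 7 ), sqrt( 14), sqrt( 14),sqrt( 15),6 , 6.54 ]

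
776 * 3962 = 3074512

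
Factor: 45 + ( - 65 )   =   - 2^2 * 5^1 = - 20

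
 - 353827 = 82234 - 436061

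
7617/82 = 7617/82=92.89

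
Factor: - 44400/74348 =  - 11100/18587 = - 2^2*3^1*5^2 *37^1*18587^ ( - 1 )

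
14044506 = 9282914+4761592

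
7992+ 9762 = 17754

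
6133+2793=8926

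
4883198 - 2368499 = 2514699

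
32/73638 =16/36819 = 0.00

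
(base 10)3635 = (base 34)34V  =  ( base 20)91F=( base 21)852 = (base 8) 7063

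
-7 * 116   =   - 812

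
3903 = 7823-3920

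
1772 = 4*443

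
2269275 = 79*28725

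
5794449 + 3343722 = 9138171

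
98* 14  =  1372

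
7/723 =7/723 =0.01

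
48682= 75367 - 26685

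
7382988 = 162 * 45574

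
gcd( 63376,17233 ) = 1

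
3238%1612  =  14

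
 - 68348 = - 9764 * 7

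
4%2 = 0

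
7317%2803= 1711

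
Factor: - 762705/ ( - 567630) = 997/742 =2^( - 1)*7^( - 1 )*53^( - 1)*997^1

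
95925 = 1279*75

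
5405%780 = 725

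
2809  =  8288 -5479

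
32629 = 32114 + 515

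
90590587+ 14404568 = 104995155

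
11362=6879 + 4483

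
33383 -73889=  -  40506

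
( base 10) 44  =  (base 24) 1K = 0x2c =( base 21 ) 22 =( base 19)26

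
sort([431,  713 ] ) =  [ 431,713 ]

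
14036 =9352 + 4684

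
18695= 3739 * 5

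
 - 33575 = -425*79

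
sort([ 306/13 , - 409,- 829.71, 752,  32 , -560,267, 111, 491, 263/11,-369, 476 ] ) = [ - 829.71 , - 560, - 409, - 369,306/13,263/11, 32,111, 267, 476, 491, 752]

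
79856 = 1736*46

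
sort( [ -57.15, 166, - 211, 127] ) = [ - 211, - 57.15 , 127,166]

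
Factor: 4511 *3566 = 16086226 = 2^1* 13^1* 347^1*1783^1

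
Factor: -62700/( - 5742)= 950/87= 2^1*3^( - 1)*5^2*19^1*29^( - 1)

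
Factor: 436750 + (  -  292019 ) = 144731^1 = 144731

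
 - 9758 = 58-9816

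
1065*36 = 38340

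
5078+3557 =8635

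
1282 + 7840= 9122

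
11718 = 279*42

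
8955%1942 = 1187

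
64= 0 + 64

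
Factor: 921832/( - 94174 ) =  - 2^2 * 61^1*1889^1*47087^( -1)  =  - 460916/47087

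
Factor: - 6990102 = -2^1*3^2 * 7^1 * 29^1*1913^1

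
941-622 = 319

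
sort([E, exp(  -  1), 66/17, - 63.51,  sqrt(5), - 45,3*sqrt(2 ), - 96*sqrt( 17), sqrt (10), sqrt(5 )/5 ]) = [ - 96 * sqrt( 17 ), - 63.51, - 45 , exp( - 1),sqrt( 5 ) /5, sqrt( 5 ),E,sqrt(10),66/17,3*sqrt(2 )] 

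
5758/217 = 26 + 116/217 = 26.53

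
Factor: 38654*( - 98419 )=-3804288026 = -2^1*7^1*11^1*251^1*98419^1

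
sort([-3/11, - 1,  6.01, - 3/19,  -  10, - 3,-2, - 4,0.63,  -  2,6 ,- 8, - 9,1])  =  [-10,-9,-8, - 4, - 3,-2, - 2,-1 , - 3/11,  -  3/19, 0.63, 1,6,6.01]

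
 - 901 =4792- 5693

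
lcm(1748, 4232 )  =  80408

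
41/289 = 41/289= 0.14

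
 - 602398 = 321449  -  923847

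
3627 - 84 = 3543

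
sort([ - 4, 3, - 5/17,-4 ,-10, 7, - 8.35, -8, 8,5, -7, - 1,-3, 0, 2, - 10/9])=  [ -10, - 8.35,  -  8,-7,- 4, - 4, - 3, - 10/9,-1,-5/17, 0,  2, 3, 5,  7, 8 ] 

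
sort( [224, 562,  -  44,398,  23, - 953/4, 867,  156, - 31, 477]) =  [-953/4, - 44, - 31  ,  23, 156,224 , 398,477,  562, 867 ]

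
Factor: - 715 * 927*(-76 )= 2^2 * 3^2* 5^1 *11^1*13^1*19^1*103^1 = 50373180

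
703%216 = 55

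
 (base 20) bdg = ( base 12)2858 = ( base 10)4676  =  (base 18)E7E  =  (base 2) 1001001000100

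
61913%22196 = 17521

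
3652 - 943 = 2709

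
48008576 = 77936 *616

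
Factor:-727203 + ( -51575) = - 2^1*7^1*11^1*13^1*389^1 = - 778778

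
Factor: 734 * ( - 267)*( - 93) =2^1*3^2*31^1* 89^1*367^1 = 18225954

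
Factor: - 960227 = -23^1*83^1*503^1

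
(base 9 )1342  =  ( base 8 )1762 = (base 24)1i2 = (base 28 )182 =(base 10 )1010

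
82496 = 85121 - 2625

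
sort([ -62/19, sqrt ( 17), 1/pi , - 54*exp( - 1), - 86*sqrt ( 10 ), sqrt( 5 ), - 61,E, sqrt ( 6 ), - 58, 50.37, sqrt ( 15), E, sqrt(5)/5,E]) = [ - 86*sqrt(10 ), - 61,  -  58,-54 * exp( - 1), - 62/19 , 1/pi, sqrt (5) /5, sqrt( 5),  sqrt ( 6) , E , E,E,sqrt(15),  sqrt (17 ) , 50.37 ]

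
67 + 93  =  160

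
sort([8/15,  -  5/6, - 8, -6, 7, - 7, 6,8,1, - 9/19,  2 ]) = [ - 8,  -  7, - 6,-5/6,  -  9/19, 8/15 , 1, 2,6, 7,8 ]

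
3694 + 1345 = 5039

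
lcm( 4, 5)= 20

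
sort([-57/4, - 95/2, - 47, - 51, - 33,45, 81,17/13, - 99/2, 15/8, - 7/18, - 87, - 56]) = [ - 87,-56, - 51, - 99/2, - 95/2, -47, - 33, -57/4,- 7/18, 17/13,15/8,45, 81] 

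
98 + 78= 176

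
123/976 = 123/976 = 0.13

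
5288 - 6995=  - 1707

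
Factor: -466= - 2^1*233^1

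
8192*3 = 24576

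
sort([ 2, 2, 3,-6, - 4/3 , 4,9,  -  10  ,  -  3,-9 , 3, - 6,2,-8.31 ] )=[ - 10, - 9 , - 8.31, - 6 , - 6,-3,-4/3,2,  2, 2, 3,3,  4 , 9] 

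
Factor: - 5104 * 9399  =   - 47972496  =  - 2^4 * 3^1*11^1 * 13^1* 29^1 * 241^1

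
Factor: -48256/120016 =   -  232/577 = - 2^3*29^1*577^( - 1)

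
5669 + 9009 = 14678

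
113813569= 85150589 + 28662980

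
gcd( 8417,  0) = 8417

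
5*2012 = 10060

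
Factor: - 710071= - 71^1*73^1*137^1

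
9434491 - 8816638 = 617853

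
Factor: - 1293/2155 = - 3/5 = -3^1*5^(- 1 )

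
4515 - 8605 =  - 4090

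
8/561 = 8/561= 0.01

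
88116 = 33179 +54937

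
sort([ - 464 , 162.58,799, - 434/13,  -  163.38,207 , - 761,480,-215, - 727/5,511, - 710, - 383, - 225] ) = [ - 761, - 710,-464, - 383, - 225,- 215, - 163.38, - 727/5,  -  434/13,162.58,207, 480,511, 799]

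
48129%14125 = 5754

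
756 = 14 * 54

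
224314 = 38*5903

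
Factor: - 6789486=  - 2^1*3^1*11^1 * 102871^1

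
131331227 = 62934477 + 68396750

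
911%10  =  1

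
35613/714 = 11871/238 = 49.88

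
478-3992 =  - 3514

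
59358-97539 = -38181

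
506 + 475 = 981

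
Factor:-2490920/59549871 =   -  2^3 * 3^ (-1) * 5^1* 62273^1 *19849957^ ( - 1 ) 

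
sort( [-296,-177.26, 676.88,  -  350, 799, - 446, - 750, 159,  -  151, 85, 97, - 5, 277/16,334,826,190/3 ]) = [-750, - 446,-350, - 296,- 177.26,-151 ,-5, 277/16, 190/3,85, 97 , 159, 334,676.88,799, 826]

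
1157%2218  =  1157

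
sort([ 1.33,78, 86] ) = [ 1.33,78,86]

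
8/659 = 8/659=0.01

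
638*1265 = 807070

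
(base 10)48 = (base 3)1210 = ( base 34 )1e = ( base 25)1n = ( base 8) 60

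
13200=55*240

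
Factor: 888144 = 2^4 * 3^1*18503^1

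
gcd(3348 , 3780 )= 108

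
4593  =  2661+1932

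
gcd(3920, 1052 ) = 4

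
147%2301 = 147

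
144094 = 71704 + 72390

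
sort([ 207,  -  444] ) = [-444,207] 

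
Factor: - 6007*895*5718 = - 30741483270= -  2^1*3^1*5^1*179^1*953^1*6007^1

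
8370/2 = 4185 = 4185.00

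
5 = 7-2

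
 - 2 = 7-9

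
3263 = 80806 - 77543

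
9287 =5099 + 4188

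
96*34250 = 3288000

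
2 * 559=1118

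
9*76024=684216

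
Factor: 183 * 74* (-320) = -2^7*3^1*5^1*37^1 * 61^1= - 4333440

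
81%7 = 4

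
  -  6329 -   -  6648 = 319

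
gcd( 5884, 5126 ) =2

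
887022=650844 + 236178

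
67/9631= 67/9631 = 0.01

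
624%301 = 22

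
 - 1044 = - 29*36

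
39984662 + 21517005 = 61501667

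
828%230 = 138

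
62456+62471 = 124927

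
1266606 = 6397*198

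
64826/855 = 75 + 701/855 = 75.82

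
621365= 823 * 755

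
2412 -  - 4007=6419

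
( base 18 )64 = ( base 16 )70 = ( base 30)3m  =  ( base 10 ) 112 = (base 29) 3P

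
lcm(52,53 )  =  2756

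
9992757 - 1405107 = 8587650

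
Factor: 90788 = 2^2*22697^1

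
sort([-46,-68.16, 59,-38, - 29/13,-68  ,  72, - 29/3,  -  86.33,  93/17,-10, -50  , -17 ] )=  [ - 86.33,  -  68.16,-68 ,-50,-46, - 38,  -  17, - 10 ,-29/3, - 29/13, 93/17, 59, 72 ] 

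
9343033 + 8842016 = 18185049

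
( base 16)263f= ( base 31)a5q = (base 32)9HV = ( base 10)9791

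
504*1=504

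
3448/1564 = 2 + 80/391 = 2.20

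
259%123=13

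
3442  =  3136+306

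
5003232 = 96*52117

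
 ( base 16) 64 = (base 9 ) 121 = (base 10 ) 100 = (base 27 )3j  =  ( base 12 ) 84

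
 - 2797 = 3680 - 6477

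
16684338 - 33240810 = -16556472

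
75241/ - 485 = -75241/485= - 155.14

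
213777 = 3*71259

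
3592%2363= 1229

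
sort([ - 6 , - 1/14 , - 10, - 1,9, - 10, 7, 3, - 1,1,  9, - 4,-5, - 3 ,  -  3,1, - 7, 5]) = [ - 10 , - 10 , - 7, - 6, - 5, - 4, - 3, - 3, - 1, - 1, - 1/14,1, 1, 3,5, 7, 9, 9 ]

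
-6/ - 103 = 6/103 = 0.06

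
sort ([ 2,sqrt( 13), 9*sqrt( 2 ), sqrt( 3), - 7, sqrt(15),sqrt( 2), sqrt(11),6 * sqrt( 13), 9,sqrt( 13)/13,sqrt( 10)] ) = [ - 7 , sqrt(13 )/13,sqrt( 2),sqrt(3),2, sqrt( 10),  sqrt(11 ) , sqrt( 13), sqrt( 15) , 9, 9*sqrt( 2 ), 6 * sqrt(13 ) ] 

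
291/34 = 8 + 19/34 =8.56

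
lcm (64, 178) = 5696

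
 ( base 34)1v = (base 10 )65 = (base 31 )23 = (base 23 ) 2j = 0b1000001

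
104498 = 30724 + 73774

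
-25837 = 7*( - 3691) 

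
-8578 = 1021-9599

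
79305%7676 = 2545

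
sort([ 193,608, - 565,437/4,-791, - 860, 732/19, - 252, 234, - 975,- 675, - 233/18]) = [ - 975, - 860, - 791, - 675, - 565, - 252, - 233/18 , 732/19,437/4,193, 234, 608]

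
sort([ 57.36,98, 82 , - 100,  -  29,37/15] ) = [  -  100,-29,37/15, 57.36, 82, 98] 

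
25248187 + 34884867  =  60133054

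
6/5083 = 6/5083=   0.00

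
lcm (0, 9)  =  0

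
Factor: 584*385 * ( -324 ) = - 2^5 * 3^4*5^1 * 7^1*11^1*73^1= -72848160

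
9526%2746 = 1288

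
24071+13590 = 37661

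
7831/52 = 7831/52 =150.60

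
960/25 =192/5 = 38.40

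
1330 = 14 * 95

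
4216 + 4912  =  9128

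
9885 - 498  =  9387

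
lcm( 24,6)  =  24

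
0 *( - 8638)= 0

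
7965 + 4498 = 12463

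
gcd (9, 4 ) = 1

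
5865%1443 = 93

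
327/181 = 1 + 146/181 =1.81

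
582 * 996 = 579672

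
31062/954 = 5177/159= 32.56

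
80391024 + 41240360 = 121631384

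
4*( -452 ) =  - 1808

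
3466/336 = 1733/168 = 10.32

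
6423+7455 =13878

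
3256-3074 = 182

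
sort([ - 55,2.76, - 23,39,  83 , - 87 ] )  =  [ - 87 , - 55, - 23, 2.76, 39,83]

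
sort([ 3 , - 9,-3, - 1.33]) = [ - 9 , - 3 ,  -  1.33 , 3 ]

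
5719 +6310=12029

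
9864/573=17 + 41/191 = 17.21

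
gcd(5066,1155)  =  1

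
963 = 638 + 325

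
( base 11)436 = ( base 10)523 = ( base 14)295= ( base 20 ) 163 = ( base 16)20b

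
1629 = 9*181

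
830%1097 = 830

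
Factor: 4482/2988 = 2^( - 1 )*3^1 = 3/2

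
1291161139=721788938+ 569372201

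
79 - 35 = 44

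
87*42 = 3654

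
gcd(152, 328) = 8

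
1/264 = 1/264 = 0.00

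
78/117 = 2/3 = 0.67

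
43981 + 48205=92186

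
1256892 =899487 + 357405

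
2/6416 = 1/3208  =  0.00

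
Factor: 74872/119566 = 2^2*7^2*313^(  -  1)=196/313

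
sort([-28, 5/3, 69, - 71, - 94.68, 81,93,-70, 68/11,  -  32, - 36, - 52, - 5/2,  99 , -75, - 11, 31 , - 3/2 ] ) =[ - 94.68, - 75, - 71,-70 , - 52, - 36, - 32, - 28, - 11, - 5/2, - 3/2,5/3,68/11,  31, 69,  81, 93, 99]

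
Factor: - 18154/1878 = -3^(-1 )*29^1 = -  29/3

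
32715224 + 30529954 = 63245178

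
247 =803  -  556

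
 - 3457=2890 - 6347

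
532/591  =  532/591=0.90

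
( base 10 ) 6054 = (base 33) 5IF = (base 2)1011110100110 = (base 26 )8om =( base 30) 6lo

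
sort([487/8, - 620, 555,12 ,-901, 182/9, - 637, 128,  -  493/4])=[ -901,-637 ,-620, - 493/4, 12,182/9, 487/8, 128, 555]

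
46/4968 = 1/108 = 0.01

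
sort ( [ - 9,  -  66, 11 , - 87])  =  [-87, - 66, - 9, 11 ]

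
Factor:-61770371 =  - 13^1*4751567^1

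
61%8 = 5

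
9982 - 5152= 4830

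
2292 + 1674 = 3966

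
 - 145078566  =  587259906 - 732338472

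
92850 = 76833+16017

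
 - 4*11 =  - 44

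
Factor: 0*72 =0^1 = 0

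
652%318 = 16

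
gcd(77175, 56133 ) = 63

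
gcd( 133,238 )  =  7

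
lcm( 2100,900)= 6300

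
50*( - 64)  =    -  3200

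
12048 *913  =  10999824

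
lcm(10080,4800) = 100800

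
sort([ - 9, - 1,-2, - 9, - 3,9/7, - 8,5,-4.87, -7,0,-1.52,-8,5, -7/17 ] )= [ - 9, - 9 , - 8,-8, -7,-4.87,  -  3,- 2,- 1.52, - 1, - 7/17,0,9/7,5 , 5]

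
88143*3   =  264429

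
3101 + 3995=7096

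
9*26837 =241533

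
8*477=3816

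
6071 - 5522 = 549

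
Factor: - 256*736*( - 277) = 2^13*23^1 * 277^1 = 52191232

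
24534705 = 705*34801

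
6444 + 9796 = 16240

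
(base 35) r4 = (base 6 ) 4221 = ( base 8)1665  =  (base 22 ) 1l3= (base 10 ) 949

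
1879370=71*26470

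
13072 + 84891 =97963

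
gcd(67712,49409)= 1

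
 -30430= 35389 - 65819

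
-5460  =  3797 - 9257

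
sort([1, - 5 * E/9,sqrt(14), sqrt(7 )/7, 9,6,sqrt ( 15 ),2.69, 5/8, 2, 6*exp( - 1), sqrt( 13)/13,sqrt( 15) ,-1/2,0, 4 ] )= [ - 5*E/9, - 1/2, 0,sqrt ( 13 ) /13,sqrt(7) /7,5/8,1,2,  6*exp( - 1 ),2.69, sqrt(14 ),sqrt(15),sqrt ( 15), 4,6, 9] 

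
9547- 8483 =1064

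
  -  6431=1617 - 8048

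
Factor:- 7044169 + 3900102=- 3144067 = - 3144067^1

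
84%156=84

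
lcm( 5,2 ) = 10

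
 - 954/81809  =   - 1 + 80855/81809 = - 0.01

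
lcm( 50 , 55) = 550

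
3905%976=1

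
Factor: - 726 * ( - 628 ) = 455928=2^3  *  3^1*11^2*157^1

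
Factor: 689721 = 3^1*149^1 * 1543^1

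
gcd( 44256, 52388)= 4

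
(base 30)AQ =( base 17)123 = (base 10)326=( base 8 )506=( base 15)16B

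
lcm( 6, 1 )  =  6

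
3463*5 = 17315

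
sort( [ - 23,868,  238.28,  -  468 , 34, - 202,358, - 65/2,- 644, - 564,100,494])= [-644, - 564, - 468,-202, - 65/2,-23, 34,100, 238.28, 358,494,868]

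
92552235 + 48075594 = 140627829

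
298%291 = 7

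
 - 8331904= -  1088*7658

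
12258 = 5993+6265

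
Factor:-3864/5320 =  -69/95 = - 3^1*5^(-1)*19^( - 1 )  *  23^1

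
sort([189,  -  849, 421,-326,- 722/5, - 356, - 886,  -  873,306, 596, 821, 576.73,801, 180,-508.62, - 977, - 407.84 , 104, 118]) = [ - 977, - 886,  -  873,-849, - 508.62,  -  407.84,  -  356,-326, - 722/5, 104,118,180,189,306,421, 576.73, 596, 801,  821]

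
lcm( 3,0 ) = 0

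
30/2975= 6/595 =0.01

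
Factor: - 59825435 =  - 5^1*11965087^1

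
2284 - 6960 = - 4676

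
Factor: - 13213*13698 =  - 180991674 = - 2^1*3^2* 73^1 * 181^1*761^1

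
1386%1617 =1386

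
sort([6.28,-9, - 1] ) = [ - 9,-1, 6.28] 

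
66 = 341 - 275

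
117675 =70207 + 47468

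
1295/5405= 259/1081= 0.24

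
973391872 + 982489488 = 1955881360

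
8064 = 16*504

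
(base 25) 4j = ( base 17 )70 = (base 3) 11102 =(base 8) 167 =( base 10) 119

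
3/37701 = 1/12567= 0.00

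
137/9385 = 137/9385 = 0.01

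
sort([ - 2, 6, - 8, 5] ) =[ -8,  -  2, 5, 6] 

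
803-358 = 445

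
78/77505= 26/25835=0.00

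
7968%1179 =894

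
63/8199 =7/911 =0.01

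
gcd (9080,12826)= 2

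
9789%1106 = 941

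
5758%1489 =1291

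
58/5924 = 29/2962 = 0.01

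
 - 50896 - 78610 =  - 129506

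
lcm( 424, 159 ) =1272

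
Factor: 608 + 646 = 1254 = 2^1*3^1* 11^1*19^1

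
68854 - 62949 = 5905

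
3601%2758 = 843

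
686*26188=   17964968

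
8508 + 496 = 9004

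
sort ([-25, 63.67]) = [ - 25,  63.67]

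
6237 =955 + 5282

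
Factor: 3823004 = 2^2 * 41^1*23311^1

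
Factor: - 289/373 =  - 17^2 * 373^( - 1 )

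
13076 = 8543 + 4533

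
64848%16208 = 16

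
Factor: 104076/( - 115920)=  - 413/460 =- 2^( - 2)*5^(- 1) * 7^1 * 23^( - 1)*59^1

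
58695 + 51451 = 110146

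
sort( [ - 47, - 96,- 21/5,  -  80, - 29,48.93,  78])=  [ -96, - 80,-47,-29,  -  21/5, 48.93 , 78]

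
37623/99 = 12541/33 = 380.03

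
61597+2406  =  64003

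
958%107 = 102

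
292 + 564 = 856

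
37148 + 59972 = 97120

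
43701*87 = 3801987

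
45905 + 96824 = 142729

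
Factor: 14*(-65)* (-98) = 89180  =  2^2 * 5^1*7^3*13^1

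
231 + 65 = 296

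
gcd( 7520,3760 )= 3760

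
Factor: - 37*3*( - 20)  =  2^2*3^1*5^1*37^1 = 2220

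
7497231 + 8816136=16313367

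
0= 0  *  659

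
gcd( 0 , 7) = 7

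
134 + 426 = 560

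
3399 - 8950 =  - 5551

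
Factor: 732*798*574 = 335294064= 2^4*3^2*7^2 *19^1*41^1*61^1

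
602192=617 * 976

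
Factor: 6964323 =3^1 * 43^1*53987^1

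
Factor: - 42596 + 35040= - 7556 = - 2^2*1889^1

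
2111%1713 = 398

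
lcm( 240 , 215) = 10320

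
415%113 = 76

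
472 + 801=1273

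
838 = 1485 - 647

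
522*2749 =1434978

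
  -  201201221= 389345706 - 590546927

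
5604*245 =1372980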